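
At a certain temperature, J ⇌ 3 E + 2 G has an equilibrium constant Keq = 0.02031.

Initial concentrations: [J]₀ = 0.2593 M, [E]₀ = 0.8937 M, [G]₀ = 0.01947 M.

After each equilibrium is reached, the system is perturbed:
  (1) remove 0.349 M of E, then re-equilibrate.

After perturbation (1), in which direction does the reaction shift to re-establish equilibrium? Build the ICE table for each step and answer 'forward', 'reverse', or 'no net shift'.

Direction: forward

Q₀ = 0.001044 vs Keq = 0.02031 ⇒ Q<K, forward
Step 1:
                    J           E           G
  Initial      0.2593      0.8937     0.01947
  Change     -0.02616     0.07848     0.05232
  Equil        0.2331      0.9722     0.07179
  solve Keq expr → x = 0.02616; check Q = 0.02031
Then remove 0.349 M of E.
Step 2:
                    J           E           G
  Initial      0.2331      0.6232     0.07179
  Change     -0.02156     0.06468     0.04312
  Equil        0.2116      0.6879      0.1149
  solve Keq expr → x = 0.02156; check Q = 0.02031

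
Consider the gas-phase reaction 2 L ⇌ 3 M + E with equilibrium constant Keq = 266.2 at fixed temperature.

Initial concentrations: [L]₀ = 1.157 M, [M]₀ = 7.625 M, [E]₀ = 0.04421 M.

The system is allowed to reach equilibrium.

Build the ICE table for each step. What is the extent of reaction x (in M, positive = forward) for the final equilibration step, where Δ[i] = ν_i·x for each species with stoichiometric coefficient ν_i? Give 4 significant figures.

Q₀ = 14.64 vs Keq = 266.2 ⇒ Q<K, forward
Step 1:
                   L          M          E
  init         1.157      7.625    0.04421
  Δ          -0.4221     0.6332     0.2111
  eq          0.7349      8.258     0.2553
  solve Keq expr → x = 0.2111; check Q = 266.2

x = 0.2111 M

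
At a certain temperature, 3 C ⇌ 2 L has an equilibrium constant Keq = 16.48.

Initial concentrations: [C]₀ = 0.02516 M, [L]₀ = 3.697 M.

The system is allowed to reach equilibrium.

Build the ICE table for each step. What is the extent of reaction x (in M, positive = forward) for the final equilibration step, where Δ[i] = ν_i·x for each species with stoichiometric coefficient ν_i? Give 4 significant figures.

Q₀ = 8.5816e+05 vs Keq = 16.48 ⇒ Q>K, reverse
Step 1:
                   C          L
  Initial    0.02516      3.697
  Change      0.8194    -0.5463
  Equil       0.8445      3.151
  solve Keq expr → x = -0.2731; check Q = 16.48

x = -0.2731 M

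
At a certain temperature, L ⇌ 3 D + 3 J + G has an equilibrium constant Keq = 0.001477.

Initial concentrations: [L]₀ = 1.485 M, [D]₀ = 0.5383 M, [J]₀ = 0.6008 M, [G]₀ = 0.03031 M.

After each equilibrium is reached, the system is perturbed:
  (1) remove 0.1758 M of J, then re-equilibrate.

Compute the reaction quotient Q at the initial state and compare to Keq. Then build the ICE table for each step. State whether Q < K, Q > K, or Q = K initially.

Q₀ = 6.9043e-04; Q < K (proceeds forward)

Q₀ = 6.9043e-04 vs Keq = 0.001477 ⇒ Q<K, forward
Step 1:
                    L           D           J           G
  I             1.485      0.5383      0.6008     0.03031
  C          -0.01293     0.03879     0.03879     0.01293
  E             1.472      0.5771      0.6396     0.04324
  solve Keq expr → x = 0.01293; check Q = 0.001477
Then remove 0.1758 M of J.
Step 2:
                    L           D           J           G
  I             1.472      0.5771      0.4638     0.04324
  C           -0.0181     0.05431     0.05431      0.0181
  E             1.454      0.6314      0.5181     0.06134
  solve Keq expr → x = 0.0181; check Q = 0.001477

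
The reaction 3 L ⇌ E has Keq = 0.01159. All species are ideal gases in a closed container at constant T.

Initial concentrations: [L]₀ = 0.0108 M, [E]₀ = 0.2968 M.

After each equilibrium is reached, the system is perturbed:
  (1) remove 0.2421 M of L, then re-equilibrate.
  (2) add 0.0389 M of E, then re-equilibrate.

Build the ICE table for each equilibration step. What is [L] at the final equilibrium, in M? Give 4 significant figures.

Q₀ = 2.3561e+05 vs Keq = 0.01159 ⇒ Q>K, reverse
Step 1:
                   L          E
  init        0.0108     0.2968
  Δ           0.8669     -0.289
  eq          0.8777   0.007836
  solve Keq expr → x = -0.289; check Q = 0.01159
Then remove 0.2421 M of L.
Step 2:
                   L          E
  init        0.6356   0.007836
  Δ          0.01398   -0.00466
  eq          0.6496   0.003177
  solve Keq expr → x = -0.00466; check Q = 0.01159
Then add 0.0389 M of E.
Step 3:
                   L          E
  init        0.6496    0.04208
  Δ           0.1109   -0.03698
  eq          0.7605   0.005098
  solve Keq expr → x = -0.03698; check Q = 0.01159

[L]_eq = 0.7605 M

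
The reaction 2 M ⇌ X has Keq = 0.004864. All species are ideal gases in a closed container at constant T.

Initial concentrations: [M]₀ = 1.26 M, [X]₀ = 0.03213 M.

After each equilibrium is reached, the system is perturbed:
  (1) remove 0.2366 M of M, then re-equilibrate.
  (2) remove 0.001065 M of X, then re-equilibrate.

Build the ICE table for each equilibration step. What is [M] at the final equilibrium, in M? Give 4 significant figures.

Q₀ = 0.02024 vs Keq = 0.004864 ⇒ Q>K, reverse
Step 1:
                   M          X
  I             1.26    0.03213
  C          0.04763   -0.02381
  E            1.308   0.008317
  solve Keq expr → x = -0.02381; check Q = 0.004864
Then remove 0.2366 M of M.
Step 2:
                   M          X
  I            1.071   0.008317
  C         0.005363  -0.002681
  E            1.076   0.005635
  solve Keq expr → x = -0.002681; check Q = 0.004864
Then remove 0.001065 M of X.
Step 3:
                   M          X
  I            1.076    0.00457
  C        -0.002086   0.001043
  E            1.074   0.005614
  solve Keq expr → x = 0.001043; check Q = 0.004864

[M]_eq = 1.074 M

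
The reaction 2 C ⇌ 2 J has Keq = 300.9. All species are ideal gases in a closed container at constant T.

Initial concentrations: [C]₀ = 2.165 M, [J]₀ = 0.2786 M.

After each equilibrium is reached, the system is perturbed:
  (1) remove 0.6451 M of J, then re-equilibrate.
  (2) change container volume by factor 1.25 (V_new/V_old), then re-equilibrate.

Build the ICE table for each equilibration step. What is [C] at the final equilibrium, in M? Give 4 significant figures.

[C]_eq = 0.07842 M

Q₀ = 0.01656 vs Keq = 300.9 ⇒ Q<K, forward
Step 1:
                   C          J
  I            2.165     0.2786
  C           -2.032      2.032
  E           0.1332       2.31
  solve Keq expr → x = 1.016; check Q = 300.9
Then remove 0.6451 M of J.
Step 2:
                   C          J
  I           0.1332      1.665
  C         -0.03516    0.03516
  E          0.09803        1.7
  solve Keq expr → x = 0.01758; check Q = 300.9
Then change container volume by factor 1.25 (V_new/V_old).
Step 3:
                   C          J
  I          0.07842       1.36
  C                0          0
  E          0.07842       1.36
  solve Keq expr → x = 0; check Q = 300.9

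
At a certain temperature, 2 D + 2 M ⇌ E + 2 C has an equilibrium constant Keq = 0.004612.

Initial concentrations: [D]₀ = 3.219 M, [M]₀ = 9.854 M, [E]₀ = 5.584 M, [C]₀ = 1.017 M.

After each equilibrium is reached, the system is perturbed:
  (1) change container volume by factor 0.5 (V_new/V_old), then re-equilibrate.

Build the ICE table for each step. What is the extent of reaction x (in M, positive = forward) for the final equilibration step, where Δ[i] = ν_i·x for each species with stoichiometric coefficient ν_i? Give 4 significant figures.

Q₀ = 0.00574 vs Keq = 0.004612 ⇒ Q>K, reverse
Step 1:
                    D           M           E           C
  Initial       3.219       9.854       5.584       1.017
  Change      0.07422     0.07422    -0.03711    -0.07422
  Equil         3.293       9.928       5.547      0.9428
  solve Keq expr → x = -0.03711; check Q = 0.004612
Then change container volume by factor 0.5 (V_new/V_old).
Step 2:
                    D           M           E           C
  Initial       6.586       19.86       11.09       1.886
  Change      -0.4936     -0.4936      0.2468      0.4936
  Equil         6.093       19.36       11.34       2.379
  solve Keq expr → x = 0.2468; check Q = 0.004612

x = 0.2468 M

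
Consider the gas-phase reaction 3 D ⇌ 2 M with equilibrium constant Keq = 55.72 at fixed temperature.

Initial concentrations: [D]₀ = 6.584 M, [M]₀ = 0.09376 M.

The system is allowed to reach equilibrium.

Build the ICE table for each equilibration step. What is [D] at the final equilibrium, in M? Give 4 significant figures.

[D]_eq = 0.6642 M

Q₀ = 3.0801e-05 vs Keq = 55.72 ⇒ Q<K, forward
Step 1:
                  D         M
  Initial     6.584   0.09376
  Change      -5.92     3.947
  Equil      0.6642      4.04
  solve Keq expr → x = 1.973; check Q = 55.72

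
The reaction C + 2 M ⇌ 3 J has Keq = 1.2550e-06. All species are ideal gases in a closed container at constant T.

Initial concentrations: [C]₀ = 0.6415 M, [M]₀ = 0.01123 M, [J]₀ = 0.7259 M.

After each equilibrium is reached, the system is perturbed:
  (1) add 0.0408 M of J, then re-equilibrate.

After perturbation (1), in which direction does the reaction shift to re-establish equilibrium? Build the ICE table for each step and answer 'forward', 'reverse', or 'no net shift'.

Direction: reverse

Q₀ = 4728 vs Keq = 1.2550e-06 ⇒ Q>K, reverse
Step 1:
                    C           M           J
  Initial      0.6415     0.01123      0.7259
  Change       0.2398      0.4796     -0.7195
  Equil        0.8813      0.4909    0.006435
  solve Keq expr → x = -0.2398; check Q = 1.2550e-06
Then add 0.0408 M of J.
Step 2:
                    C           M           J
  Initial      0.8813      0.4909     0.04724
  Change      0.01351     0.02702    -0.04053
  Equil        0.8948      0.5179    0.006703
  solve Keq expr → x = -0.01351; check Q = 1.2550e-06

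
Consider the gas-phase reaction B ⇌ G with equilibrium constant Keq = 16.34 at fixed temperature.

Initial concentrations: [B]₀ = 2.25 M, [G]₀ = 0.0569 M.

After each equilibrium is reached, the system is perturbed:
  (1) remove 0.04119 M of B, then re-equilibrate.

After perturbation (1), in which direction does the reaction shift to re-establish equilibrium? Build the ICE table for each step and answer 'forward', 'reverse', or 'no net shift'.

Direction: reverse

Q₀ = 0.02529 vs Keq = 16.34 ⇒ Q<K, forward
Step 1:
                  B         G
  init         2.25    0.0569
  Δ          -2.117     2.117
  eq          0.133     2.174
  solve Keq expr → x = 2.117; check Q = 16.34
Then remove 0.04119 M of B.
Step 2:
                  B         G
  init      0.09185     2.174
  Δ         0.03881  -0.03881
  eq         0.1307     2.135
  solve Keq expr → x = -0.03881; check Q = 16.34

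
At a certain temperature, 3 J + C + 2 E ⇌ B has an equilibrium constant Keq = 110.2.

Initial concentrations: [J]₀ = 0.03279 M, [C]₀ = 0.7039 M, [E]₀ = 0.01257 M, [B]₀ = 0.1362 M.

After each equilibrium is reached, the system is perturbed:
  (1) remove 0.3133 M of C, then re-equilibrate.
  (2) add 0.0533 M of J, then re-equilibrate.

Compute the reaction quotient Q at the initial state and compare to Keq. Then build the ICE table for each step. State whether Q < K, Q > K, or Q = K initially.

Q₀ = 3.4735e+07; Q > K (proceeds reverse)

Q₀ = 3.4735e+07 vs Keq = 110.2 ⇒ Q>K, reverse
Step 1:
                  J         C         E         B
  I         0.03279    0.7039   0.01257    0.1362
  C          0.2429   0.08098     0.162  -0.08098
  E          0.2757    0.7849    0.1745   0.05522
  solve Keq expr → x = -0.08098; check Q = 110.2
Then remove 0.3133 M of C.
Step 2:
                  J         C         E         B
  I          0.2757    0.4716    0.1745   0.05522
  C         0.02038  0.006793   0.01359 -0.006793
  E          0.2961    0.4784    0.1881   0.04843
  solve Keq expr → x = -0.006793; check Q = 110.2
Then add 0.0533 M of J.
Step 3:
                  J         C         E         B
  I          0.3494    0.4784    0.1881   0.04843
  C        -0.02126 -0.007088  -0.01418  0.007088
  E          0.3281    0.4713    0.1739   0.05552
  solve Keq expr → x = 0.007088; check Q = 110.2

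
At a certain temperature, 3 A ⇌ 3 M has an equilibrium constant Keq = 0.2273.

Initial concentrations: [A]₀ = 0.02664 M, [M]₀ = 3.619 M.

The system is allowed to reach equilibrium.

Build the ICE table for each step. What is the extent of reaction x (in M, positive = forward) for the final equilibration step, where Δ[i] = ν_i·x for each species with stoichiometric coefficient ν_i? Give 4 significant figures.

x = -0.7458 M

Q₀ = 2.5071e+06 vs Keq = 0.2273 ⇒ Q>K, reverse
Step 1:
                   A          M
  Initial    0.02664      3.619
  Change       2.237     -2.237
  Equil        2.264      1.382
  solve Keq expr → x = -0.7458; check Q = 0.2273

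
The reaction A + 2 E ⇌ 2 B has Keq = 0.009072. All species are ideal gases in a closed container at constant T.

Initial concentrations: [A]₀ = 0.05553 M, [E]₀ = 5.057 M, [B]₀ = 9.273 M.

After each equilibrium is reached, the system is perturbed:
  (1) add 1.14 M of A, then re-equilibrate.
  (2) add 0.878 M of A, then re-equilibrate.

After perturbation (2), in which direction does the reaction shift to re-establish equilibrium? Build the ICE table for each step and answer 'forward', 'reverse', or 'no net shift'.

Q₀ = 60.55 vs Keq = 0.009072 ⇒ Q>K, reverse
Step 1:
                    A           E           B
  Initial     0.05553       5.057       9.273
  Change         3.54       7.081      -7.081
  Equil         3.596       12.14       2.192
  solve Keq expr → x = -3.54; check Q = 0.009072
Then add 1.14 M of A.
Step 2:
                    A           E           B
  Initial       4.736       12.14       2.192
  Change      -0.1209     -0.2418      0.2418
  Equil         4.615        11.9       2.434
  solve Keq expr → x = 0.1209; check Q = 0.009072
Then add 0.878 M of A.
Step 3:
                    A           E           B
  Initial       5.493        11.9       2.434
  Change     -0.08246     -0.1649      0.1649
  Equil         5.411       11.73       2.599
  solve Keq expr → x = 0.08246; check Q = 0.009072

Direction: forward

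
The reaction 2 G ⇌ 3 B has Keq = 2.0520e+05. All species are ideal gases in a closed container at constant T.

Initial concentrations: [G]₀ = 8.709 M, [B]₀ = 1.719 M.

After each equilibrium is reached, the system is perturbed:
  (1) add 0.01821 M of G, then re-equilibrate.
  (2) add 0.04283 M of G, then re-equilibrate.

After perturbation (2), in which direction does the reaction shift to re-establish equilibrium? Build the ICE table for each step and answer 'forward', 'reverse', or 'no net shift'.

Q₀ = 0.06697 vs Keq = 2.0520e+05 ⇒ Q<K, forward
Step 1:
                    G           B
  init          8.709       1.719
  Δ            -8.586       12.88
  eq           0.1231        14.6
  solve Keq expr → x = 4.293; check Q = 2.0520e+05
Then add 0.01821 M of G.
Step 2:
                    G           B
  init         0.1413        14.6
  Δ          -0.01787     0.02681
  eq           0.1235       14.62
  solve Keq expr → x = 0.008935; check Q = 2.0520e+05
Then add 0.04283 M of G.
Step 3:
                    G           B
  init         0.1663       14.62
  Δ          -0.04203     0.06305
  eq           0.1243       14.69
  solve Keq expr → x = 0.02102; check Q = 2.0520e+05

Direction: forward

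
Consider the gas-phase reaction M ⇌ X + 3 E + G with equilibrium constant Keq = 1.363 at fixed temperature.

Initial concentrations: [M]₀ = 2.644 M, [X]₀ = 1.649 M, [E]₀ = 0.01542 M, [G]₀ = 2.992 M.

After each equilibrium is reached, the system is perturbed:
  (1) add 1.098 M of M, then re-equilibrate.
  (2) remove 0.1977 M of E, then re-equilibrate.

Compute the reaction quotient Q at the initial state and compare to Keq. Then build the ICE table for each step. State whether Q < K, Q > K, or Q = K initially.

Q₀ = 6.8419e-06 vs Keq = 1.363 ⇒ Q<K, forward
Step 1:
                  M         X         E         G
  I           2.644     1.649   0.01542     2.992
  C         -0.2631    0.2631    0.7894    0.2631
  E           2.381     1.912    0.8048     3.255
  solve Keq expr → x = 0.2631; check Q = 1.363
Then add 1.098 M of M.
Step 2:
                  M         X         E         G
  I           3.479     1.912    0.8048     3.255
  C         -0.0325    0.0325   0.09751    0.0325
  E           3.446     1.945    0.9024     3.288
  solve Keq expr → x = 0.0325; check Q = 1.363
Then remove 0.1977 M of E.
Step 3:
                  M         X         E         G
  I           3.446     1.945    0.7047     3.288
  C        -0.05941   0.05941    0.1782   0.05941
  E           3.387     2.004    0.8829     3.347
  solve Keq expr → x = 0.05941; check Q = 1.363

Q₀ = 6.8419e-06; Q < K (proceeds forward)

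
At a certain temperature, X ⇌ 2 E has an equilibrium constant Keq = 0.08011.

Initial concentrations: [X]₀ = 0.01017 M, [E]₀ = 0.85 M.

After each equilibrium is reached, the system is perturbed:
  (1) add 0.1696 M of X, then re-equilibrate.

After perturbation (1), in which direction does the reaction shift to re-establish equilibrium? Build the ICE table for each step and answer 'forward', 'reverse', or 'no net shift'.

Direction: forward

Q₀ = 71.04 vs Keq = 0.08011 ⇒ Q>K, reverse
Step 1:
                    X           E
  I           0.01017        0.85
  C            0.3411     -0.6822
  E            0.3513      0.1678
  solve Keq expr → x = -0.3411; check Q = 0.08011
Then add 0.1696 M of X.
Step 2:
                    X           E
  I            0.5209      0.1678
  C          -0.01662     0.03324
  E            0.5043       0.201
  solve Keq expr → x = 0.01662; check Q = 0.08011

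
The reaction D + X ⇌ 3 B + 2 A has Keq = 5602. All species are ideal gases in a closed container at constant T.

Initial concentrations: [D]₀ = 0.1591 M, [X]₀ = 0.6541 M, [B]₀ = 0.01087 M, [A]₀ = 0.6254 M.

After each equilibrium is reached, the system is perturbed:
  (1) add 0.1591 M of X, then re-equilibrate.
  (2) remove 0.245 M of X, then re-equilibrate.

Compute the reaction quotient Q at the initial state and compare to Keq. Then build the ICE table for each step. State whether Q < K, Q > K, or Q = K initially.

Q₀ = 4.8271e-06 vs Keq = 5602 ⇒ Q<K, forward
Step 1:
                   D          X          B          A
  I           0.1591     0.6541    0.01087     0.6254
  C          -0.1591    -0.1591     0.4772     0.3181
  E       3.7320e-05      0.495     0.4881     0.9435
  solve Keq expr → x = 0.1591; check Q = 5602
Then add 0.1591 M of X.
Step 2:
                   D          X          B          A
  I       3.7320e-05     0.6541     0.4881     0.9435
  C       -9.0708e-06 -9.0708e-06 2.7212e-05 1.8142e-05
  E       2.8249e-05     0.6541     0.4881     0.9435
  solve Keq expr → x = 9.0708e-06; check Q = 5602
Then remove 0.245 M of X.
Step 3:
                   D          X          B          A
  I       2.8249e-05     0.4091     0.4881     0.9435
  C       1.6897e-05 1.6897e-05 -5.0692e-05 -3.3795e-05
  E       4.5146e-05     0.4091      0.488     0.9435
  solve Keq expr → x = -1.6897e-05; check Q = 5602

Q₀ = 4.8271e-06; Q < K (proceeds forward)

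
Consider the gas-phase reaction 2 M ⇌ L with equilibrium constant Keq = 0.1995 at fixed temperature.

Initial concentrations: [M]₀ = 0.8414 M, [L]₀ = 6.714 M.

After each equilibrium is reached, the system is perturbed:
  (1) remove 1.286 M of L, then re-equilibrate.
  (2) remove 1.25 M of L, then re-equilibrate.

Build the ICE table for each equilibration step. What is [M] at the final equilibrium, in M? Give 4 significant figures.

Q₀ = 9.484 vs Keq = 0.1995 ⇒ Q>K, reverse
Step 1:
                  M         L
  I          0.8414     6.714
  C           4.016    -2.008
  E           4.857     4.706
  solve Keq expr → x = -2.008; check Q = 0.1995
Then remove 1.286 M of L.
Step 2:
                  M         L
  I           4.857      3.42
  C         -0.5525    0.2762
  E           4.304     3.696
  solve Keq expr → x = 0.2762; check Q = 0.1995
Then remove 1.25 M of L.
Step 3:
                  M         L
  I           4.304     2.446
  C         -0.5956    0.2978
  E           3.709     2.744
  solve Keq expr → x = 0.2978; check Q = 0.1995

[M]_eq = 3.709 M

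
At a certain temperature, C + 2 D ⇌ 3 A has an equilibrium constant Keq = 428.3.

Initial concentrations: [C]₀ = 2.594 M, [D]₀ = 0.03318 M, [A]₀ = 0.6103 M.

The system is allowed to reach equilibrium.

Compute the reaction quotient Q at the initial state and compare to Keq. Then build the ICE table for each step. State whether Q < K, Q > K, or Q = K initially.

Q₀ = 79.6; Q < K (proceeds forward)

Q₀ = 79.6 vs Keq = 428.3 ⇒ Q<K, forward
Step 1:
                    C           D           A
  I             2.594     0.03318      0.6103
  C         -0.008948     -0.0179     0.02684
  E             2.585     0.01528      0.6371
  solve Keq expr → x = 0.008948; check Q = 428.3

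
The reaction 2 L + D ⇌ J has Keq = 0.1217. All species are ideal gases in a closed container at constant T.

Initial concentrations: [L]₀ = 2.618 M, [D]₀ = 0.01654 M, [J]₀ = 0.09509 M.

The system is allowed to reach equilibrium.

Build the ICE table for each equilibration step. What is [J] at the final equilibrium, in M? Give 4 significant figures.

Q₀ = 0.8388 vs Keq = 0.1217 ⇒ Q>K, reverse
Step 1:
                   L          D          J
  Initial      2.618    0.01654    0.09509
  Change      0.0851    0.04255   -0.04255
  Equil        2.703    0.05909    0.05254
  solve Keq expr → x = -0.04255; check Q = 0.1217

[J]_eq = 0.05254 M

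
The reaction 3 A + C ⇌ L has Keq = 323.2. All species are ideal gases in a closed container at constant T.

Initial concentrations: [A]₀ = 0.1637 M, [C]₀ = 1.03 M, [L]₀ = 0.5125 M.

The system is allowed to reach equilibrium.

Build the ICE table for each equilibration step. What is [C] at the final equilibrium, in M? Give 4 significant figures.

[C]_eq = 1.015 M

Q₀ = 113.4 vs Keq = 323.2 ⇒ Q<K, forward
Step 1:
                   A          C          L
  I           0.1637       1.03     0.5125
  C         -0.04649    -0.0155     0.0155
  E           0.1172      1.015      0.528
  solve Keq expr → x = 0.0155; check Q = 323.2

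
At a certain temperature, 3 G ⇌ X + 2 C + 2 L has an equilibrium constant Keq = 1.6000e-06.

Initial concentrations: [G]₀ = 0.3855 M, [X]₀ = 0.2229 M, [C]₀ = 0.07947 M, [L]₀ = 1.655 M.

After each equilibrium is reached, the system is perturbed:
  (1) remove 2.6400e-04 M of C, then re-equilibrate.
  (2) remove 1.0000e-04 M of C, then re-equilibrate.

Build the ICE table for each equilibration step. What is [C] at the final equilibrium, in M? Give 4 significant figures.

[C]_eq = 6.6815e-04 M

Q₀ = 0.0673 vs Keq = 1.6000e-06 ⇒ Q>K, reverse
Step 1:
                   G          X          C          L
  I           0.3855     0.2229    0.07947      1.655
  C           0.1182    -0.0394    -0.0788    -0.0788
  E           0.5037     0.1835 6.6971e-04      1.576
  solve Keq expr → x = -0.0394; check Q = 1.6000e-06
Then remove 2.6400e-04 M of C.
Step 2:
                   G          X          C          L
  I           0.5037     0.1835 4.0571e-04      1.576
  C       -3.9429e-04 1.3143e-04 2.6286e-04 2.6286e-04
  E           0.5033     0.1836 6.6858e-04      1.576
  solve Keq expr → x = 1.3143e-04; check Q = 1.6000e-06
Then remove 1.0000e-04 M of C.
Step 3:
                   G          X          C          L
  I           0.5033     0.1836 5.6858e-04      1.576
  C       -1.4935e-04 4.9785e-05 9.9570e-05 9.9570e-05
  E           0.5032     0.1837 6.6815e-04      1.577
  solve Keq expr → x = 4.9785e-05; check Q = 1.6000e-06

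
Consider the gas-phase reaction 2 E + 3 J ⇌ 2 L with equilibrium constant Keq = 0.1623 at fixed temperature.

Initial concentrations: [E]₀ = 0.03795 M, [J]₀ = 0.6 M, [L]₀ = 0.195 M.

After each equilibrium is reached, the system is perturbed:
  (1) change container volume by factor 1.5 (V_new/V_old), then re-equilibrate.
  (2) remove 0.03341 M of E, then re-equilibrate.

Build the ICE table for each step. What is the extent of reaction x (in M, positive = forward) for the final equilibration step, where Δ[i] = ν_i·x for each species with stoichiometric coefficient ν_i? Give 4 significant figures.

x = -0.002282 M

Q₀ = 122.2 vs Keq = 0.1623 ⇒ Q>K, reverse
Step 1:
                  E         J         L
  init      0.03795       0.6     0.195
  Δ          0.1419    0.2129   -0.1419
  eq         0.1799    0.8129    0.0531
  solve Keq expr → x = -0.07095; check Q = 0.1623
Then change container volume by factor 1.5 (V_new/V_old).
Step 2:
                  E         J         L
  init       0.1199    0.5419    0.0354
  Δ          0.0129   0.01935   -0.0129
  eq         0.1328    0.5613    0.0225
  solve Keq expr → x = -0.006452; check Q = 0.1623
Then remove 0.03341 M of E.
Step 3:
                  E         J         L
  init      0.09939    0.5613    0.0225
  Δ        0.004563  0.006845 -0.004563
  eq          0.104    0.5681   0.01793
  solve Keq expr → x = -0.002282; check Q = 0.1623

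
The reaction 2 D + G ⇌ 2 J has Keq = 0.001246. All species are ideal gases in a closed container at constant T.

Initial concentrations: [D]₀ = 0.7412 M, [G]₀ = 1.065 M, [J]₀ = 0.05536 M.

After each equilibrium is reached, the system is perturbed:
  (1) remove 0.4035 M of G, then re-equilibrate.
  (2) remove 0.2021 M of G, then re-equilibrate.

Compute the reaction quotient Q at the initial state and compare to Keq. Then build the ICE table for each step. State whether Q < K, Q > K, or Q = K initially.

Q₀ = 0.005238 vs Keq = 0.001246 ⇒ Q>K, reverse
Step 1:
                    D           G           J
  Initial      0.7412       1.065     0.05536
  Change      0.02719      0.0136    -0.02719
  Equil        0.7684       1.079     0.02817
  solve Keq expr → x = -0.0136; check Q = 0.001246
Then remove 0.4035 M of G.
Step 2:
                    D           G           J
  Initial      0.7684      0.6751     0.02817
  Change     0.005672    0.002836   -0.005672
  Equil        0.7741      0.6779      0.0225
  solve Keq expr → x = -0.002836; check Q = 0.001246
Then remove 0.2021 M of G.
Step 3:
                    D           G           J
  Initial      0.7741      0.4758      0.0225
  Change     0.003528    0.001764   -0.003528
  Equil        0.7776      0.4776     0.01897
  solve Keq expr → x = -0.001764; check Q = 0.001246

Q₀ = 0.005238; Q > K (proceeds reverse)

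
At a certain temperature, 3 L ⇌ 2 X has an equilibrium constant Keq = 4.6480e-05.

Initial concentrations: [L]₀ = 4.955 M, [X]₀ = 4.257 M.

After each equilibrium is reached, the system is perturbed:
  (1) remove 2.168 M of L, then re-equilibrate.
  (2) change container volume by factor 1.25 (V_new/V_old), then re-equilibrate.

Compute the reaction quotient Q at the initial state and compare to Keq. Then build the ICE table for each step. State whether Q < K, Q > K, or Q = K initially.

Q₀ = 0.149 vs Keq = 4.6480e-05 ⇒ Q>K, reverse
Step 1:
                   L          X
  I            4.955      4.257
  C            6.014     -4.009
  E            10.97     0.2477
  solve Keq expr → x = -2.005; check Q = 4.6480e-05
Then remove 2.168 M of L.
Step 2:
                   L          X
  I            8.801     0.2477
  C          0.09995   -0.06663
  E            8.901      0.181
  solve Keq expr → x = -0.03332; check Q = 4.6480e-05
Then change container volume by factor 1.25 (V_new/V_old).
Step 3:
                   L          X
  I            7.121     0.1448
  C          0.02203   -0.01469
  E            7.143     0.1301
  solve Keq expr → x = -0.007344; check Q = 4.6480e-05

Q₀ = 0.149; Q > K (proceeds reverse)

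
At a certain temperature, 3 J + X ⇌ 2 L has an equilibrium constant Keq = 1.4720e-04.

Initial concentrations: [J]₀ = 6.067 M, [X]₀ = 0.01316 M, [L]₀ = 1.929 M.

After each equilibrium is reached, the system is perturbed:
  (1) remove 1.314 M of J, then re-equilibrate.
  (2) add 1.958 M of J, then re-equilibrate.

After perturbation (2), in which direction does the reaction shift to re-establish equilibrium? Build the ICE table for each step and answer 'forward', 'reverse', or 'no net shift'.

Q₀ = 1.266 vs Keq = 1.4720e-04 ⇒ Q>K, reverse
Step 1:
                   J          X          L
  init         6.067    0.01316      1.929
  Δ            2.477     0.8257     -1.651
  eq           8.544     0.8389     0.2775
  solve Keq expr → x = -0.8257; check Q = 1.4720e-04
Then remove 1.314 M of J.
Step 2:
                   J          X          L
  init          7.23     0.8389     0.2775
  Δ          0.08146    0.02715   -0.05431
  eq           7.312      0.866     0.2232
  solve Keq expr → x = -0.02715; check Q = 1.4720e-04
Then add 1.958 M of J.
Step 3:
                   J          X          L
  init          9.27      0.866     0.2232
  Δ          -0.1225   -0.04084    0.08168
  eq           9.147     0.8252     0.3049
  solve Keq expr → x = 0.04084; check Q = 1.4720e-04

Direction: forward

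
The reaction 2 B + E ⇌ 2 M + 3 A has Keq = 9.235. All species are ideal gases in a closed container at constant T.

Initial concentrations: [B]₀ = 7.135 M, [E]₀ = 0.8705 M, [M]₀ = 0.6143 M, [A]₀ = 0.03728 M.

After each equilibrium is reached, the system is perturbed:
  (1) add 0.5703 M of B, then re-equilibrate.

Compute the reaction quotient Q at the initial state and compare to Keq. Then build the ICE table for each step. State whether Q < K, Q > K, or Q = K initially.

Q₀ = 4.4120e-07; Q < K (proceeds forward)

Q₀ = 4.4120e-07 vs Keq = 9.235 ⇒ Q<K, forward
Step 1:
                  B         E         M         A
  I           7.135    0.8705    0.6143   0.03728
  C          -1.441   -0.7205     1.441     2.162
  E           5.694      0.15     2.055     2.199
  solve Keq expr → x = 0.7205; check Q = 9.235
Then add 0.5703 M of B.
Step 2:
                  B         E         M         A
  I           6.264      0.15     2.055     2.199
  C        -0.02802  -0.01401   0.02802   0.04203
  E           6.236     0.136     2.083     2.241
  solve Keq expr → x = 0.01401; check Q = 9.235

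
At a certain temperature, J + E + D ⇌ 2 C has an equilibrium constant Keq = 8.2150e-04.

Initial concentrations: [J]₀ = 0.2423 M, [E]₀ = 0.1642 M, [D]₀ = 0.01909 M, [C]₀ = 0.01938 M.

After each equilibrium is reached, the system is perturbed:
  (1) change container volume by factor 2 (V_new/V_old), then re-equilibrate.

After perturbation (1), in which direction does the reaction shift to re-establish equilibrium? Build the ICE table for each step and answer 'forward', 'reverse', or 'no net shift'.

Q₀ = 0.4945 vs Keq = 8.2150e-04 ⇒ Q>K, reverse
Step 1:
                   J          E          D          C
  init        0.2423     0.1642    0.01909    0.01938
  Δ         0.009187   0.009187   0.009187   -0.01837
  eq          0.2515     0.1734    0.02828   0.001006
  solve Keq expr → x = -0.009187; check Q = 8.2150e-04
Then change container volume by factor 2 (V_new/V_old).
Step 2:
                   J          E          D          C
  init        0.1257    0.08669    0.01414 5.0322e-04
  Δ       7.3108e-05 7.3108e-05 7.3108e-05 -1.4622e-04
  eq          0.1258    0.08677    0.01421 3.5700e-04
  solve Keq expr → x = -7.3108e-05; check Q = 8.2150e-04

Direction: reverse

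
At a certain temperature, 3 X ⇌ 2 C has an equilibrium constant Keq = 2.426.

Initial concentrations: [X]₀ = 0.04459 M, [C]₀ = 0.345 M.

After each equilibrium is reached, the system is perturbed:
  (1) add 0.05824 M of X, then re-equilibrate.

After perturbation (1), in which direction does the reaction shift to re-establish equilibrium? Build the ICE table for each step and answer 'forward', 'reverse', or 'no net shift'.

Q₀ = 1343 vs Keq = 2.426 ⇒ Q>K, reverse
Step 1:
                   X          C
  Initial    0.04459      0.345
  Change      0.2127    -0.1418
  Equil       0.2573     0.2032
  solve Keq expr → x = -0.07089; check Q = 2.426
Then add 0.05824 M of X.
Step 2:
                   X          C
  Initial     0.3155     0.2032
  Change    -0.03753    0.02502
  Equil        0.278     0.2282
  solve Keq expr → x = 0.01251; check Q = 2.426

Direction: forward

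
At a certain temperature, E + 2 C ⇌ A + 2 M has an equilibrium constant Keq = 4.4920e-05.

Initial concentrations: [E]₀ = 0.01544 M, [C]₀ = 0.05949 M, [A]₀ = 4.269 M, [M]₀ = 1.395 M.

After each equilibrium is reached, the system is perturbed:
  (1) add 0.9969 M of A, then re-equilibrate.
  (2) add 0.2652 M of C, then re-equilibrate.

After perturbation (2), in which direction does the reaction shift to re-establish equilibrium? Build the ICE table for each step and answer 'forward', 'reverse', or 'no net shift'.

Q₀ = 1.5203e+05 vs Keq = 4.4920e-05 ⇒ Q>K, reverse
Step 1:
                   E          C          A          M
  Initial    0.01544    0.05949      4.269      1.395
  Change      0.6953      1.391    -0.6953     -1.391
  Equil       0.7108       1.45      3.574   0.004335
  solve Keq expr → x = -0.6953; check Q = 4.4920e-05
Then add 0.9969 M of A.
Step 2:
                   E          C          A          M
  Initial     0.7108       1.45      4.571   0.004335
  Change  2.4983e-04 4.9965e-04 -2.4983e-04 -4.9965e-04
  Equil        0.711      1.451       4.57   0.003835
  solve Keq expr → x = -2.4983e-04; check Q = 4.4920e-05
Then add 0.2652 M of C.
Step 3:
                   E          C          A          M
  Initial      0.711      1.716       4.57   0.003835
  Change  -3.4897e-04 -6.9794e-04 3.4897e-04 6.9794e-04
  Equil       0.7107      1.715      4.571   0.004533
  solve Keq expr → x = 3.4897e-04; check Q = 4.4920e-05

Direction: forward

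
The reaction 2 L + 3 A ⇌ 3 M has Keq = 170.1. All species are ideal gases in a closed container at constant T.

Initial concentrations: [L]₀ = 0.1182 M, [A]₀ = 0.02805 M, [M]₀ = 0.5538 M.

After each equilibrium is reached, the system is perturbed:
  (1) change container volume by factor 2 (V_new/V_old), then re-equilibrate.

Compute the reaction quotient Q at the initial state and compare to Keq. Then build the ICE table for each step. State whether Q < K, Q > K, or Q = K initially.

Q₀ = 5.5084e+05 vs Keq = 170.1 ⇒ Q>K, reverse
Step 1:
                   L          A          M
  I           0.1182    0.02805     0.5538
  C           0.1082     0.1622    -0.1622
  E           0.2264     0.1903     0.3916
  solve Keq expr → x = -0.05408; check Q = 170.1
Then change container volume by factor 2 (V_new/V_old).
Step 2:
                   L          A          M
  I           0.1132    0.09514     0.1958
  C          0.01669    0.02503   -0.02503
  E           0.1299     0.1202     0.1708
  solve Keq expr → x = -0.008345; check Q = 170.1

Q₀ = 5.5084e+05; Q > K (proceeds reverse)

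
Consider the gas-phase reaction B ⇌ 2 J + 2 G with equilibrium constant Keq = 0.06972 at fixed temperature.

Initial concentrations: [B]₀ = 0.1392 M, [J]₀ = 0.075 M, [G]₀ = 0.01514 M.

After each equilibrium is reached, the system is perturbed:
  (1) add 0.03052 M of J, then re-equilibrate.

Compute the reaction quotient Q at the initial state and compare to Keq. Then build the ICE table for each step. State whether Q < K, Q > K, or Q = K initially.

Q₀ = 9.2626e-06 vs Keq = 0.06972 ⇒ Q<K, forward
Step 1:
                   B          J          G
  init        0.1392      0.075    0.01514
  Δ         -0.09573     0.1915     0.1915
  eq         0.04347     0.2665     0.2066
  solve Keq expr → x = 0.09573; check Q = 0.06972
Then add 0.03052 M of J.
Step 2:
                   B          J          G
  init       0.04347      0.297     0.2066
  Δ         0.003914  -0.007828  -0.007828
  eq         0.04738     0.2892     0.1988
  solve Keq expr → x = -0.003914; check Q = 0.06972

Q₀ = 9.2626e-06; Q < K (proceeds forward)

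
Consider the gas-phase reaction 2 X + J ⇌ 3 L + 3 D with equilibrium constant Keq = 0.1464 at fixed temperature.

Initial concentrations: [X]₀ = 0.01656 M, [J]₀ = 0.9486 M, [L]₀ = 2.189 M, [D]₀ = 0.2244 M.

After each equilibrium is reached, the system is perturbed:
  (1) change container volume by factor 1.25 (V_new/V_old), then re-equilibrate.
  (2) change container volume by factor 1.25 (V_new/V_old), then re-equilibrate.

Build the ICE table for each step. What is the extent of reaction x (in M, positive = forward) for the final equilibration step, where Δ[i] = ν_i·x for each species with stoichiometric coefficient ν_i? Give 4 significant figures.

x = 0.002854 M

Q₀ = 455.6 vs Keq = 0.1464 ⇒ Q>K, reverse
Step 1:
                    X           J           L           D
  I           0.01656      0.9486       2.189      0.2244
  C            0.1067     0.05334       -0.16       -0.16
  E            0.1232       1.002       2.029     0.06437
  solve Keq expr → x = -0.05334; check Q = 0.1464
Then change container volume by factor 1.25 (V_new/V_old).
Step 2:
                    X           J           L           D
  I            0.0986      0.8016       1.623      0.0515
  C         -0.006407   -0.003204    0.009611    0.009611
  E           0.09219      0.7984       1.633     0.06111
  solve Keq expr → x = 0.003204; check Q = 0.1464
Then change container volume by factor 1.25 (V_new/V_old).
Step 3:
                    X           J           L           D
  I           0.07375      0.6387       1.306     0.04889
  C         -0.005709   -0.002854    0.008563    0.008563
  E           0.06804      0.6358       1.315     0.05745
  solve Keq expr → x = 0.002854; check Q = 0.1464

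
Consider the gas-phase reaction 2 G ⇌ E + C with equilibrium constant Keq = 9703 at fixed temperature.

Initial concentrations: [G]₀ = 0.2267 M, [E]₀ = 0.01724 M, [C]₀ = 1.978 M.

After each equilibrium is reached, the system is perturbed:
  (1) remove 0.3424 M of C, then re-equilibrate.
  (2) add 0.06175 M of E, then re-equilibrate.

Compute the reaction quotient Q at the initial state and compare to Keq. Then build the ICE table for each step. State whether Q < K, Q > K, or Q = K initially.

Q₀ = 0.6635 vs Keq = 9703 ⇒ Q<K, forward
Step 1:
                   G          E          C
  I           0.2267    0.01724      1.978
  C          -0.2215     0.1107     0.1107
  E         0.005248      0.128      2.089
  solve Keq expr → x = 0.1107; check Q = 9703
Then remove 0.3424 M of C.
Step 2:
                   G          E          C
  I         0.005248      0.128      1.746
  C       -4.4495e-04 2.2248e-04 2.2248e-04
  E         0.004804     0.1282      1.747
  solve Keq expr → x = 2.2248e-04; check Q = 9703
Then add 0.06175 M of E.
Step 3:
                   G          E          C
  I         0.004804     0.1899      1.747
  C         0.001035 -5.1738e-04 -5.1738e-04
  E         0.005838     0.1894      1.746
  solve Keq expr → x = -5.1738e-04; check Q = 9703

Q₀ = 0.6635; Q < K (proceeds forward)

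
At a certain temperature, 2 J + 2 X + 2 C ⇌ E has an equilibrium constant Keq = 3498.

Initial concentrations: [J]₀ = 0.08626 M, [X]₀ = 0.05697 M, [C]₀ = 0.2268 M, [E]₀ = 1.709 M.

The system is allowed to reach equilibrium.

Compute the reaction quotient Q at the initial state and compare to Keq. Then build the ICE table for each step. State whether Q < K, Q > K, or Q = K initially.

Q₀ = 1.3758e+06; Q > K (proceeds reverse)

Q₀ = 1.3758e+06 vs Keq = 3498 ⇒ Q>K, reverse
Step 1:
                   J          X          C          E
  I          0.08626    0.05697     0.2268      1.709
  C           0.1638     0.1638     0.1638   -0.08191
  E           0.2501     0.2208     0.3906      1.627
  solve Keq expr → x = -0.08191; check Q = 3498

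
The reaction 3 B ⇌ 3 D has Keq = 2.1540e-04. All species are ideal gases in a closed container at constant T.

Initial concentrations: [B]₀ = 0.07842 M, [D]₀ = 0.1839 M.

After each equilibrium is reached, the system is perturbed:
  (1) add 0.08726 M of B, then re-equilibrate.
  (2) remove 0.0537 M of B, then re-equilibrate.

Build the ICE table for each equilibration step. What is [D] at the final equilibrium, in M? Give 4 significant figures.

Q₀ = 12.9 vs Keq = 2.1540e-04 ⇒ Q>K, reverse
Step 1:
                    B           D
  I           0.07842      0.1839
  C            0.1691     -0.1691
  E            0.2475     0.01484
  solve Keq expr → x = -0.05635; check Q = 2.1540e-04
Then add 0.08726 M of B.
Step 2:
                    B           D
  I            0.3347     0.01484
  C         -0.004935    0.004935
  E            0.3298     0.01977
  solve Keq expr → x = 0.001645; check Q = 2.1540e-04
Then remove 0.0537 M of B.
Step 3:
                    B           D
  I            0.2761     0.01977
  C          0.003037   -0.003037
  E            0.2791     0.01673
  solve Keq expr → x = -0.001012; check Q = 2.1540e-04

[D]_eq = 0.01673 M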